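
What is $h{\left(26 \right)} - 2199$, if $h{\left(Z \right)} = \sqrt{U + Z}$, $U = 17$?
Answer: $-2199 + \sqrt{43} \approx -2192.4$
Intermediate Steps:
$h{\left(Z \right)} = \sqrt{17 + Z}$
$h{\left(26 \right)} - 2199 = \sqrt{17 + 26} - 2199 = \sqrt{43} - 2199 = -2199 + \sqrt{43}$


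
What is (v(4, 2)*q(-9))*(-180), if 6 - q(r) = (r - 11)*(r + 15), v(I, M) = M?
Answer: -45360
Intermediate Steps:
q(r) = 6 - (-11 + r)*(15 + r) (q(r) = 6 - (r - 11)*(r + 15) = 6 - (-11 + r)*(15 + r))
(v(4, 2)*q(-9))*(-180) = (2*(171 - 1*(-9)**2 - 4*(-9)))*(-180) = (2*(171 - 1*81 + 36))*(-180) = (2*(171 - 81 + 36))*(-180) = (2*126)*(-180) = 252*(-180) = -45360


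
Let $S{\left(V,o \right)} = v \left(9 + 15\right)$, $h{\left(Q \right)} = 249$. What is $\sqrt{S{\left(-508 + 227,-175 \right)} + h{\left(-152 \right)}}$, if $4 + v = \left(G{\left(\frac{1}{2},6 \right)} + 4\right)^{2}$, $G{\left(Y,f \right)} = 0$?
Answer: $\sqrt{537} \approx 23.173$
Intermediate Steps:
$v = 12$ ($v = -4 + \left(0 + 4\right)^{2} = -4 + 4^{2} = -4 + 16 = 12$)
$S{\left(V,o \right)} = 288$ ($S{\left(V,o \right)} = 12 \left(9 + 15\right) = 12 \cdot 24 = 288$)
$\sqrt{S{\left(-508 + 227,-175 \right)} + h{\left(-152 \right)}} = \sqrt{288 + 249} = \sqrt{537}$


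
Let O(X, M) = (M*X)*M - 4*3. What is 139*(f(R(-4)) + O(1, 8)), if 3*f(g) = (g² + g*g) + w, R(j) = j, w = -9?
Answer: 24881/3 ≈ 8293.7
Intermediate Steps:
f(g) = -3 + 2*g²/3 (f(g) = ((g² + g*g) - 9)/3 = ((g² + g²) - 9)/3 = (2*g² - 9)/3 = (-9 + 2*g²)/3 = -3 + 2*g²/3)
O(X, M) = -12 + X*M² (O(X, M) = X*M² - 12 = -12 + X*M²)
139*(f(R(-4)) + O(1, 8)) = 139*((-3 + (⅔)*(-4)²) + (-12 + 1*8²)) = 139*((-3 + (⅔)*16) + (-12 + 1*64)) = 139*((-3 + 32/3) + (-12 + 64)) = 139*(23/3 + 52) = 139*(179/3) = 24881/3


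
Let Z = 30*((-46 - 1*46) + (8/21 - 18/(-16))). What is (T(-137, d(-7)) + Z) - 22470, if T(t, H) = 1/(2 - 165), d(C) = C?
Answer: -114943553/4564 ≈ -25185.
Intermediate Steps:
T(t, H) = -1/163 (T(t, H) = 1/(-163) = -1/163)
Z = -76015/28 (Z = 30*((-46 - 46) + (8*(1/21) - 18*(-1/16))) = 30*(-92 + (8/21 + 9/8)) = 30*(-92 + 253/168) = 30*(-15203/168) = -76015/28 ≈ -2714.8)
(T(-137, d(-7)) + Z) - 22470 = (-1/163 - 76015/28) - 22470 = -12390473/4564 - 22470 = -114943553/4564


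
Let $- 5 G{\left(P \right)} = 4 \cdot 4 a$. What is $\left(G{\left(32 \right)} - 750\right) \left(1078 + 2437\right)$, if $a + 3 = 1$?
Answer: $-2613754$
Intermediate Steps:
$a = -2$ ($a = -3 + 1 = -2$)
$G{\left(P \right)} = \frac{32}{5}$ ($G{\left(P \right)} = - \frac{4 \cdot 4 \left(-2\right)}{5} = - \frac{16 \left(-2\right)}{5} = \left(- \frac{1}{5}\right) \left(-32\right) = \frac{32}{5}$)
$\left(G{\left(32 \right)} - 750\right) \left(1078 + 2437\right) = \left(\frac{32}{5} - 750\right) \left(1078 + 2437\right) = \left(- \frac{3718}{5}\right) 3515 = -2613754$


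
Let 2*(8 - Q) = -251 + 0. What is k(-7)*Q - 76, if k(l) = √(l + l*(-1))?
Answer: -76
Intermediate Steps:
Q = 267/2 (Q = 8 - (-251 + 0)/2 = 8 - ½*(-251) = 8 + 251/2 = 267/2 ≈ 133.50)
k(l) = 0 (k(l) = √(l - l) = √0 = 0)
k(-7)*Q - 76 = 0*(267/2) - 76 = 0 - 76 = -76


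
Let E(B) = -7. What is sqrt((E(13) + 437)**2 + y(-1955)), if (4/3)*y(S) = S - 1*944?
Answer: sqrt(730903)/2 ≈ 427.46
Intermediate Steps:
y(S) = -708 + 3*S/4 (y(S) = 3*(S - 1*944)/4 = 3*(S - 944)/4 = 3*(-944 + S)/4 = -708 + 3*S/4)
sqrt((E(13) + 437)**2 + y(-1955)) = sqrt((-7 + 437)**2 + (-708 + (3/4)*(-1955))) = sqrt(430**2 + (-708 - 5865/4)) = sqrt(184900 - 8697/4) = sqrt(730903/4) = sqrt(730903)/2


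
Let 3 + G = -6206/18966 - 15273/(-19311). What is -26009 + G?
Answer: -54751656790/2104899 ≈ -26012.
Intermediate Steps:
G = -5338699/2104899 (G = -3 + (-6206/18966 - 15273/(-19311)) = -3 + (-6206*1/18966 - 15273*(-1/19311)) = -3 + (-107/327 + 5091/6437) = -3 + 975998/2104899 = -5338699/2104899 ≈ -2.5363)
-26009 + G = -26009 - 5338699/2104899 = -54751656790/2104899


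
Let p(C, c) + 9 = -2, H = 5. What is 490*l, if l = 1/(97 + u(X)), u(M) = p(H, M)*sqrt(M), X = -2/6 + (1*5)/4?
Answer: 570360/111577 + 10780*sqrt(33)/111577 ≈ 5.6668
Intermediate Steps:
p(C, c) = -11 (p(C, c) = -9 - 2 = -11)
X = 11/12 (X = -2*1/6 + 5*(1/4) = -1/3 + 5/4 = 11/12 ≈ 0.91667)
u(M) = -11*sqrt(M)
l = 1/(97 - 11*sqrt(33)/6) ≈ 0.011565
490*l = 490*(1164/111577 + 22*sqrt(33)/111577) = 570360/111577 + 10780*sqrt(33)/111577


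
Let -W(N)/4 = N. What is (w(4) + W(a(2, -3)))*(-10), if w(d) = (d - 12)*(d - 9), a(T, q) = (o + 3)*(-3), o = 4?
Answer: -1240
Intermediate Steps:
a(T, q) = -21 (a(T, q) = (4 + 3)*(-3) = 7*(-3) = -21)
W(N) = -4*N
w(d) = (-12 + d)*(-9 + d)
(w(4) + W(a(2, -3)))*(-10) = ((108 + 4² - 21*4) - 4*(-21))*(-10) = ((108 + 16 - 84) + 84)*(-10) = (40 + 84)*(-10) = 124*(-10) = -1240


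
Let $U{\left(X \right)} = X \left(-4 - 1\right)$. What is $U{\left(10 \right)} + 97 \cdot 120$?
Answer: $11590$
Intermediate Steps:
$U{\left(X \right)} = - 5 X$ ($U{\left(X \right)} = X \left(-5\right) = - 5 X$)
$U{\left(10 \right)} + 97 \cdot 120 = \left(-5\right) 10 + 97 \cdot 120 = -50 + 11640 = 11590$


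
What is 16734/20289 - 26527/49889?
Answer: 98878741/337399307 ≈ 0.29306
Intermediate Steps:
16734/20289 - 26527/49889 = 16734*(1/20289) - 26527*1/49889 = 5578/6763 - 26527/49889 = 98878741/337399307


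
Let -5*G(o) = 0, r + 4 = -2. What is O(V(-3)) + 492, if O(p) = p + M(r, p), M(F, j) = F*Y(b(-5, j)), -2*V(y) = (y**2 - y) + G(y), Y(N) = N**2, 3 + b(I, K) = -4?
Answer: 192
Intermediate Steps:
r = -6 (r = -4 - 2 = -6)
b(I, K) = -7 (b(I, K) = -3 - 4 = -7)
G(o) = 0 (G(o) = -1/5*0 = 0)
V(y) = y/2 - y**2/2 (V(y) = -((y**2 - y) + 0)/2 = -(y**2 - y)/2 = y/2 - y**2/2)
M(F, j) = 49*F (M(F, j) = F*(-7)**2 = F*49 = 49*F)
O(p) = -294 + p (O(p) = p + 49*(-6) = p - 294 = -294 + p)
O(V(-3)) + 492 = (-294 + (1/2)*(-3)*(1 - 1*(-3))) + 492 = (-294 + (1/2)*(-3)*(1 + 3)) + 492 = (-294 + (1/2)*(-3)*4) + 492 = (-294 - 6) + 492 = -300 + 492 = 192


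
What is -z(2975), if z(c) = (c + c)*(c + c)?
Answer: -35402500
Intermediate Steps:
z(c) = 4*c² (z(c) = (2*c)*(2*c) = 4*c²)
-z(2975) = -4*2975² = -4*8850625 = -1*35402500 = -35402500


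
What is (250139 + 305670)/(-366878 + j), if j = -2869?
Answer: -555809/369747 ≈ -1.5032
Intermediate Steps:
(250139 + 305670)/(-366878 + j) = (250139 + 305670)/(-366878 - 2869) = 555809/(-369747) = 555809*(-1/369747) = -555809/369747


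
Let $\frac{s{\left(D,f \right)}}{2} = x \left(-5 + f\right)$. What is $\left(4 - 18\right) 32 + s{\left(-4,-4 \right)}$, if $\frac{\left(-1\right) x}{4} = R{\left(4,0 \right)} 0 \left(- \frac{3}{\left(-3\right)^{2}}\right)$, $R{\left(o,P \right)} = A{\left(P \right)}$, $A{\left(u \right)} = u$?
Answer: $-448$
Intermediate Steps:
$R{\left(o,P \right)} = P$
$x = 0$ ($x = - 4 \cdot 0 \cdot 0 \left(- \frac{3}{\left(-3\right)^{2}}\right) = - 4 \cdot 0 \left(- \frac{3}{9}\right) = - 4 \cdot 0 \left(\left(-3\right) \frac{1}{9}\right) = - 4 \cdot 0 \left(- \frac{1}{3}\right) = \left(-4\right) 0 = 0$)
$s{\left(D,f \right)} = 0$ ($s{\left(D,f \right)} = 2 \cdot 0 \left(-5 + f\right) = 2 \cdot 0 = 0$)
$\left(4 - 18\right) 32 + s{\left(-4,-4 \right)} = \left(4 - 18\right) 32 + 0 = \left(-14\right) 32 + 0 = -448 + 0 = -448$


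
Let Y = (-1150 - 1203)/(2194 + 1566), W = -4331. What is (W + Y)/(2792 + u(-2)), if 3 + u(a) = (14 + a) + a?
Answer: -1809657/1169360 ≈ -1.5476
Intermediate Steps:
Y = -2353/3760 ≈ -0.62580
u(a) = 11 + 2*a (u(a) = -3 + ((14 + a) + a) = -3 + (14 + 2*a) = 11 + 2*a)
(W + Y)/(2792 + u(-2)) = (-4331 - 2353/3760)/(2792 + (11 + 2*(-2))) = -16286913/(3760*(2792 + (11 - 4))) = -16286913/(3760*(2792 + 7)) = -16286913/3760/2799 = -16286913/3760*1/2799 = -1809657/1169360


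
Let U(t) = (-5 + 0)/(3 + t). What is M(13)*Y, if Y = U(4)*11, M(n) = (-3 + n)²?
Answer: -5500/7 ≈ -785.71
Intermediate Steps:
U(t) = -5/(3 + t)
Y = -55/7 (Y = -5/(3 + 4)*11 = -5/7*11 = -55/7 ≈ -7.8571)
M(13)*Y = (-3 + 13)²*(-55/7) = 10²*(-55/7) = 100*(-55/7) = -5500/7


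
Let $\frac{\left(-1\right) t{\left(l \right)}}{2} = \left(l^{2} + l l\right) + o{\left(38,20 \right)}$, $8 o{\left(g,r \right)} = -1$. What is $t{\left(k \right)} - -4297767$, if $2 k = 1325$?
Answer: $\frac{10168569}{4} \approx 2.5421 \cdot 10^{6}$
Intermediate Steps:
$k = \frac{1325}{2}$ ($k = \frac{1}{2} \cdot 1325 = \frac{1325}{2} \approx 662.5$)
$o{\left(g,r \right)} = - \frac{1}{8}$ ($o{\left(g,r \right)} = \frac{1}{8} \left(-1\right) = - \frac{1}{8}$)
$t{\left(l \right)} = \frac{1}{4} - 4 l^{2}$ ($t{\left(l \right)} = - 2 \left(\left(l^{2} + l l\right) - \frac{1}{8}\right) = - 2 \left(\left(l^{2} + l^{2}\right) - \frac{1}{8}\right) = - 2 \left(2 l^{2} - \frac{1}{8}\right) = - 2 \left(- \frac{1}{8} + 2 l^{2}\right) = \frac{1}{4} - 4 l^{2}$)
$t{\left(k \right)} - -4297767 = \left(\frac{1}{4} - 4 \left(\frac{1325}{2}\right)^{2}\right) - -4297767 = \left(\frac{1}{4} - 1755625\right) + 4297767 = - \frac{7022499}{4} + 4297767 = \frac{10168569}{4}$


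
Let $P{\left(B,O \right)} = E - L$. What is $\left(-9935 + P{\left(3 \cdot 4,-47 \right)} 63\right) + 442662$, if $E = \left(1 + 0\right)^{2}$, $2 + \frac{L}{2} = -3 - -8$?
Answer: $432412$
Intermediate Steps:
$L = 6$ ($L = -4 + 2 \left(-3 - -8\right) = -4 + 2 \left(-3 + 8\right) = -4 + 2 \cdot 5 = -4 + 10 = 6$)
$E = 1$ ($E = 1^{2} = 1$)
$P{\left(B,O \right)} = -5$ ($P{\left(B,O \right)} = 1 - 6 = -5$)
$\left(-9935 + P{\left(3 \cdot 4,-47 \right)} 63\right) + 442662 = \left(-9935 - 315\right) + 442662 = -10250 + 442662 = 432412$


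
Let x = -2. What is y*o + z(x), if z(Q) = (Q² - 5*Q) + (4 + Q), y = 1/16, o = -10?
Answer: 123/8 ≈ 15.375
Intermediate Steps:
y = 1/16 ≈ 0.062500
z(Q) = 4 + Q² - 4*Q
y*o + z(x) = (1/16)*(-10) + (4 + (-2)² - 4*(-2)) = -5/8 + (4 + 4 + 8) = -5/8 + 16 = 123/8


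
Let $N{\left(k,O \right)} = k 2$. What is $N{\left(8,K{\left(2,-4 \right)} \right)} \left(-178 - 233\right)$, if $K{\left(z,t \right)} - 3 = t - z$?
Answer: $-6576$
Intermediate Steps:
$K{\left(z,t \right)} = 3 + t - z$ ($K{\left(z,t \right)} = 3 + \left(t - z\right) = 3 + t - z$)
$N{\left(k,O \right)} = 2 k$
$N{\left(8,K{\left(2,-4 \right)} \right)} \left(-178 - 233\right) = 2 \cdot 8 \left(-178 - 233\right) = 16 \left(-411\right) = -6576$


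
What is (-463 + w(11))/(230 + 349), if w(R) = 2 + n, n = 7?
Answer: -454/579 ≈ -0.78411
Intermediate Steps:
w(R) = 9 (w(R) = 2 + 7 = 9)
(-463 + w(11))/(230 + 349) = (-463 + 9)/(230 + 349) = -454/579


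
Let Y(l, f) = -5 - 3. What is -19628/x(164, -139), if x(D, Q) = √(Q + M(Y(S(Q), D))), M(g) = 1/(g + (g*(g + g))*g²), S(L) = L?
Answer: 39256*I*√93099138/227515 ≈ 1664.8*I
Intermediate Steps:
Y(l, f) = -8
M(g) = 1/(g + 2*g⁴) (M(g) = 1/(g + (g*(2*g))*g²) = 1/(g + (2*g²)*g²) = 1/(g + 2*g⁴))
x(D, Q) = √(1/8184 + Q) (x(D, Q) = √(Q + 1/(-8 + 2*(-8)⁴)) = √(Q + 1/(-8 + 2*4096)) = √(Q + 1/(-8 + 8192)) = √(Q + 1/8184) = √(1/8184 + Q))
-19628/x(164, -139) = -19628*4092/√(2046 + 16744464*(-139)) = -19628*4092/√(2046 - 2327480496) = -19628*(-2*I*√93099138/227515) = -(-39256)*I*√93099138/227515 = 39256*I*√93099138/227515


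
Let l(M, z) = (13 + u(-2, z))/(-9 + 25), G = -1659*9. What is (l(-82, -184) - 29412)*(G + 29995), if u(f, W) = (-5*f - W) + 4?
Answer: -885727423/2 ≈ -4.4286e+8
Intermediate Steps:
u(f, W) = 4 - W - 5*f (u(f, W) = (-W - 5*f) + 4 = 4 - W - 5*f)
G = -14931
l(M, z) = 27/16 - z/16 (l(M, z) = (13 + (4 - z - 5*(-2)))/(-9 + 25) = (13 + (4 - z + 10))/16 = (13 + (14 - z))*(1/16) = (27 - z)*(1/16) = 27/16 - z/16)
(l(-82, -184) - 29412)*(G + 29995) = ((27/16 - 1/16*(-184)) - 29412)*(-14931 + 29995) = ((27/16 + 23/2) - 29412)*15064 = (211/16 - 29412)*15064 = -470381/16*15064 = -885727423/2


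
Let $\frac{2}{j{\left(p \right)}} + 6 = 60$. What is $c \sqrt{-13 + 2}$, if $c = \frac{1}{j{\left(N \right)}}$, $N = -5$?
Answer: $27 i \sqrt{11} \approx 89.549 i$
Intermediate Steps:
$j{\left(p \right)} = \frac{1}{27}$ ($j{\left(p \right)} = \frac{2}{-6 + 60} = \frac{2}{54} = 2 \cdot \frac{1}{54} = \frac{1}{27}$)
$c = 27$ ($c = \frac{1}{\frac{1}{27}} = 27$)
$c \sqrt{-13 + 2} = 27 \sqrt{-13 + 2} = 27 \sqrt{-11} = 27 i \sqrt{11}$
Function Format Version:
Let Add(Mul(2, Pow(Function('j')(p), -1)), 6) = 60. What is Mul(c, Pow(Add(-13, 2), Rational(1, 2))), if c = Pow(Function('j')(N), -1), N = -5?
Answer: Mul(27, I, Pow(11, Rational(1, 2))) ≈ Mul(89.549, I)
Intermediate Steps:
Function('j')(p) = Rational(1, 27) (Function('j')(p) = Mul(2, Pow(Add(-6, 60), -1)) = Mul(2, Pow(54, -1)) = Mul(2, Rational(1, 54)) = Rational(1, 27))
c = 27 (c = Pow(Rational(1, 27), -1) = 27)
Mul(c, Pow(Add(-13, 2), Rational(1, 2))) = Mul(27, Pow(Add(-13, 2), Rational(1, 2))) = Mul(27, Pow(-11, Rational(1, 2))) = Mul(27, Mul(I, Pow(11, Rational(1, 2)))) = Mul(27, I, Pow(11, Rational(1, 2)))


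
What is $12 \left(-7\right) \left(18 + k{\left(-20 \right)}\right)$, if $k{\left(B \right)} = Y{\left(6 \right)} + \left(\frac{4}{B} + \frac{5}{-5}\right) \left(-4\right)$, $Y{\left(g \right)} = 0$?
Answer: $- \frac{9576}{5} \approx -1915.2$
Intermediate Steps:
$k{\left(B \right)} = 4 - \frac{16}{B}$ ($k{\left(B \right)} = 0 + \left(\frac{4}{B} + \frac{5}{-5}\right) \left(-4\right) = 0 + \left(\frac{4}{B} + 5 \left(- \frac{1}{5}\right)\right) \left(-4\right) = 0 + \left(\frac{4}{B} - 1\right) \left(-4\right) = 0 + \left(-1 + \frac{4}{B}\right) \left(-4\right) = 0 + \left(4 - \frac{16}{B}\right) = 4 - \frac{16}{B}$)
$12 \left(-7\right) \left(18 + k{\left(-20 \right)}\right) = 12 \left(-7\right) \left(18 + \left(4 - \frac{16}{-20}\right)\right) = - 84 \left(18 + \left(4 - - \frac{4}{5}\right)\right) = - 84 \left(18 + \left(4 + \frac{4}{5}\right)\right) = - 84 \left(18 + \frac{24}{5}\right) = \left(-84\right) \frac{114}{5} = - \frac{9576}{5}$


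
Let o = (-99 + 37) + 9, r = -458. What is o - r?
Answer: 405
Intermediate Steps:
o = -53 (o = -62 + 9 = -53)
o - r = -53 - 1*(-458) = -53 + 458 = 405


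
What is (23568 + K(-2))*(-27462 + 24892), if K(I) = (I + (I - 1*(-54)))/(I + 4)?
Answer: -60634010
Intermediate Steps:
K(I) = (54 + 2*I)/(4 + I) (K(I) = (I + (I + 54))/(4 + I) = (I + (54 + I))/(4 + I) = (54 + 2*I)/(4 + I))
(23568 + K(-2))*(-27462 + 24892) = (23568 + 2*(27 - 2)/(4 - 2))*(-27462 + 24892) = (23568 + 2*25/2)*(-2570) = (23568 + 2*(½)*25)*(-2570) = (23568 + 25)*(-2570) = 23593*(-2570) = -60634010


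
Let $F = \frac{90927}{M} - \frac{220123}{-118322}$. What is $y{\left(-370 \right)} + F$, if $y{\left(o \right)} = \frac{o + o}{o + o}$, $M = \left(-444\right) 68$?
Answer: $- \frac{90055509}{595396304} \approx -0.15125$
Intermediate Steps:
$M = -30192$
$y{\left(o \right)} = 1$ ($y{\left(o \right)} = \frac{2 o}{2 o} = 2 o \frac{1}{2 o} = 1$)
$F = - \frac{685451813}{595396304}$ ($F = \frac{90927}{-30192} - \frac{220123}{-118322} = 90927 \left(- \frac{1}{30192}\right) - - \frac{220123}{118322} = - \frac{30309}{10064} + \frac{220123}{118322} = - \frac{685451813}{595396304} \approx -1.1513$)
$y{\left(-370 \right)} + F = 1 - \frac{685451813}{595396304} = - \frac{90055509}{595396304}$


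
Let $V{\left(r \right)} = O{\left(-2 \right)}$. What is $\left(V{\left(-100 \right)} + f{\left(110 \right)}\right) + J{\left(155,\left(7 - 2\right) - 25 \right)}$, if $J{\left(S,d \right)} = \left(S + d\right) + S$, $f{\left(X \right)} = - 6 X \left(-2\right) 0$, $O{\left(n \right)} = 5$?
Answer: $295$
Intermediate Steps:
$f{\left(X \right)} = 0$ ($f{\left(X \right)} = - 6 - 2 X 0 = \left(-6\right) 0 = 0$)
$J{\left(S,d \right)} = d + 2 S$
$V{\left(r \right)} = 5$
$\left(V{\left(-100 \right)} + f{\left(110 \right)}\right) + J{\left(155,\left(7 - 2\right) - 25 \right)} = \left(5 + 0\right) + \left(\left(\left(7 - 2\right) - 25\right) + 2 \cdot 155\right) = 5 + \left(\left(5 - 25\right) + 310\right) = 5 + \left(-20 + 310\right) = 5 + 290 = 295$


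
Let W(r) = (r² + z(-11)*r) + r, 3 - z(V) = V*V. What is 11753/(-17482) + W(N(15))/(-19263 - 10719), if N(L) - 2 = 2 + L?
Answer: -8416499/13793298 ≈ -0.61019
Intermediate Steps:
N(L) = 4 + L (N(L) = 2 + (2 + L) = 4 + L)
z(V) = 3 - V² (z(V) = 3 - V*V = 3 - V²)
W(r) = r² - 117*r (W(r) = (r² + (3 - 1*(-11)²)*r) + r = (r² + (3 - 1*121)*r) + r = (r² + (3 - 121)*r) + r = (r² - 118*r) + r = r² - 117*r)
11753/(-17482) + W(N(15))/(-19263 - 10719) = 11753/(-17482) + ((4 + 15)*(-117 + (4 + 15)))/(-19263 - 10719) = 11753*(-1/17482) + (19*(-117 + 19))/(-29982) = -11753/17482 + (19*(-98))*(-1/29982) = -11753/17482 - 1862*(-1/29982) = -11753/17482 + 49/789 = -8416499/13793298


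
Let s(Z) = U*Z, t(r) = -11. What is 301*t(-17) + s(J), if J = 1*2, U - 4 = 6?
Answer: -3291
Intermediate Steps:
U = 10 (U = 4 + 6 = 10)
J = 2
s(Z) = 10*Z
301*t(-17) + s(J) = 301*(-11) + 10*2 = -3311 + 20 = -3291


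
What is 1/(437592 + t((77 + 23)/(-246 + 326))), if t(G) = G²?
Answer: 16/7001497 ≈ 2.2852e-6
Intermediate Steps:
1/(437592 + t((77 + 23)/(-246 + 326))) = 1/(437592 + ((77 + 23)/(-246 + 326))²) = 1/(437592 + (100/80)²) = 1/(437592 + (100*(1/80))²) = 1/(437592 + (5/4)²) = 1/(437592 + 25/16) = 1/(7001497/16) = 16/7001497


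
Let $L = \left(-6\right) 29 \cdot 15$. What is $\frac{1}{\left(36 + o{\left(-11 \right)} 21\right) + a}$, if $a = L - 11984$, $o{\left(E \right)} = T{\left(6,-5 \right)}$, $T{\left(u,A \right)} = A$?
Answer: $- \frac{1}{14663} \approx -6.8199 \cdot 10^{-5}$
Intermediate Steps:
$o{\left(E \right)} = -5$
$L = -2610$ ($L = \left(-174\right) 15 = -2610$)
$a = -14594$ ($a = -2610 - 11984 = -14594$)
$\frac{1}{\left(36 + o{\left(-11 \right)} 21\right) + a} = \frac{1}{\left(36 - 105\right) - 14594} = \frac{1}{-69 - 14594} = \frac{1}{-14663} = - \frac{1}{14663}$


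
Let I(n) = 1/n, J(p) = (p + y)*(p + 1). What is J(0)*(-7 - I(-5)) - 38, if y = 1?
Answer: -224/5 ≈ -44.800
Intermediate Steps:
J(p) = (1 + p)² (J(p) = (p + 1)*(p + 1) = (1 + p)*(1 + p) = (1 + p)²)
J(0)*(-7 - I(-5)) - 38 = (1 + 0² + 2*0)*(-7 - 1/(-5)) - 38 = (1 + 0 + 0)*(-7 - 1*(-⅕)) - 38 = 1*(-7 + ⅕) - 38 = 1*(-34/5) - 38 = -34/5 - 38 = -224/5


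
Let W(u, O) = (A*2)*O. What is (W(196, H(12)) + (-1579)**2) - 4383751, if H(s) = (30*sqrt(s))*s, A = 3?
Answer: -1890510 + 4320*sqrt(3) ≈ -1.8830e+6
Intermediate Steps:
H(s) = 30*s**(3/2)
W(u, O) = 6*O (W(u, O) = (3*2)*O = 6*O)
(W(196, H(12)) + (-1579)**2) - 4383751 = (6*(30*12**(3/2)) + (-1579)**2) - 4383751 = (6*(30*(24*sqrt(3))) + 2493241) - 4383751 = (6*(720*sqrt(3)) + 2493241) - 4383751 = (4320*sqrt(3) + 2493241) - 4383751 = (2493241 + 4320*sqrt(3)) - 4383751 = -1890510 + 4320*sqrt(3)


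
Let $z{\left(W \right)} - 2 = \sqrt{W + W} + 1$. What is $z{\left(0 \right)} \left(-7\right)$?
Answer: $-21$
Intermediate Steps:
$z{\left(W \right)} = 3 + \sqrt{2} \sqrt{W}$ ($z{\left(W \right)} = 2 + \left(\sqrt{W + W} + 1\right) = 2 + \left(\sqrt{2 W} + 1\right) = 2 + \left(\sqrt{2} \sqrt{W} + 1\right) = 2 + \left(1 + \sqrt{2} \sqrt{W}\right) = 3 + \sqrt{2} \sqrt{W}$)
$z{\left(0 \right)} \left(-7\right) = \left(3 + \sqrt{2} \sqrt{0}\right) \left(-7\right) = \left(3 + \sqrt{2} \cdot 0\right) \left(-7\right) = \left(3 + 0\right) \left(-7\right) = 3 \left(-7\right) = -21$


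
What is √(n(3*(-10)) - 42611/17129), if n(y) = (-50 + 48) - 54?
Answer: 3*I*√1906714635/17129 ≈ 7.6477*I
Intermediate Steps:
n(y) = -56 (n(y) = -2 - 54 = -56)
√(n(3*(-10)) - 42611/17129) = √(-56 - 42611/17129) = √(-1001835/17129) = 3*I*√1906714635/17129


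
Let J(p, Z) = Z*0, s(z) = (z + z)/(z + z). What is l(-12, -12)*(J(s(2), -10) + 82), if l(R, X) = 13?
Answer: 1066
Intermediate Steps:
s(z) = 1 (s(z) = (2*z)/((2*z)) = (2*z)*(1/(2*z)) = 1)
J(p, Z) = 0
l(-12, -12)*(J(s(2), -10) + 82) = 13*(0 + 82) = 13*82 = 1066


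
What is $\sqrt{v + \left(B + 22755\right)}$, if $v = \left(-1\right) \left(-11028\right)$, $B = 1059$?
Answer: $\sqrt{34842} \approx 186.66$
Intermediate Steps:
$v = 11028$
$\sqrt{v + \left(B + 22755\right)} = \sqrt{11028 + \left(1059 + 22755\right)} = \sqrt{11028 + 23814} = \sqrt{34842}$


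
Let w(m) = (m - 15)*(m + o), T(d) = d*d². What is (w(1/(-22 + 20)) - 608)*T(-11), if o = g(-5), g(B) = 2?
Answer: 3360775/4 ≈ 8.4019e+5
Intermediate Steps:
o = 2
T(d) = d³
w(m) = (-15 + m)*(2 + m) (w(m) = (m - 15)*(m + 2) = (-15 + m)*(2 + m))
(w(1/(-22 + 20)) - 608)*T(-11) = ((-30 + (1/(-22 + 20))² - 13/(-22 + 20)) - 608)*(-11)³ = ((-30 + (1/(-2))² - 13/(-2)) - 608)*(-1331) = ((-30 + (-½)² - 13*(-½)) - 608)*(-1331) = ((-30 + ¼ + 13/2) - 608)*(-1331) = (-93/4 - 608)*(-1331) = -2525/4*(-1331) = 3360775/4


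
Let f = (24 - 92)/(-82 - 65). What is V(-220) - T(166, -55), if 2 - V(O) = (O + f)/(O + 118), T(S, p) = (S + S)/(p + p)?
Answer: 1181692/412335 ≈ 2.8659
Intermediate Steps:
T(S, p) = S/p (T(S, p) = (2*S)/((2*p)) = (2*S)*(1/(2*p)) = S/p)
f = 68/147 (f = -68/(-147) = -68*(-1/147) = 68/147 ≈ 0.46258)
V(O) = 2 - (68/147 + O)/(118 + O) (V(O) = 2 - (O + 68/147)/(O + 118) = 2 - (68/147 + O)/(118 + O))
V(-220) - T(166, -55) = (34624/147 - 220)/(118 - 220) - 166/(-55) = (2284/147)/(-102) - 166*(-1)/55 = -1/102*2284/147 - 1*(-166/55) = -1142/7497 + 166/55 = 1181692/412335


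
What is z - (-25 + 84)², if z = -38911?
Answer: -42392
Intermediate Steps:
z - (-25 + 84)² = -38911 - (-25 + 84)² = -38911 - 1*59² = -38911 - 1*3481 = -38911 - 3481 = -42392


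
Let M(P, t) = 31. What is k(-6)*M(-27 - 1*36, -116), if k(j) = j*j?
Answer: 1116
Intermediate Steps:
k(j) = j²
k(-6)*M(-27 - 1*36, -116) = (-6)²*31 = 36*31 = 1116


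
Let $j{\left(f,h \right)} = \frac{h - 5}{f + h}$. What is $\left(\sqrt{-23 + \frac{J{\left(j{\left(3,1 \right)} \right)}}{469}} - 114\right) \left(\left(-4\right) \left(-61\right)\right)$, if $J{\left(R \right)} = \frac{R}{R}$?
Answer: $-27816 + \frac{244 i \sqrt{5058634}}{469} \approx -27816.0 + 1170.1 i$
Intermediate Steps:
$j{\left(f,h \right)} = \frac{-5 + h}{f + h}$
$J{\left(R \right)} = 1$
$\left(\sqrt{-23 + \frac{J{\left(j{\left(3,1 \right)} \right)}}{469}} - 114\right) \left(\left(-4\right) \left(-61\right)\right) = \left(\sqrt{-23 + 1 \cdot \frac{1}{469}} - 114\right) \left(\left(-4\right) \left(-61\right)\right) = \left(\sqrt{-23 + 1 \cdot \frac{1}{469}} - 114\right) 244 = \left(\sqrt{-23 + \frac{1}{469}} - 114\right) 244 = \left(\sqrt{- \frac{10786}{469}} - 114\right) 244 = \left(\frac{i \sqrt{5058634}}{469} - 114\right) 244 = \left(-114 + \frac{i \sqrt{5058634}}{469}\right) 244 = -27816 + \frac{244 i \sqrt{5058634}}{469}$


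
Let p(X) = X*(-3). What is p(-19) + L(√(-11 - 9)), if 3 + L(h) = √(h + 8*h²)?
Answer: 54 + 5^(¼)*√(-32*√5 + 2*I) ≈ 54.177 + 12.65*I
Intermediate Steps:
p(X) = -3*X
L(h) = -3 + √(h + 8*h²)
p(-19) + L(√(-11 - 9)) = -3*(-19) + (-3 + √(√(-11 - 9)*(1 + 8*√(-11 - 9)))) = 57 + (-3 + √(√(-20)*(1 + 8*√(-20)))) = 57 + (-3 + √((2*I*√5)*(1 + 8*(2*I*√5)))) = 57 + (-3 + √((2*I*√5)*(1 + 16*I*√5))) = 57 + (-3 + √(2*I*√5*(1 + 16*I*√5))) = 57 + (-3 + √2*5^(¼)*√(I*(1 + 16*I*√5))) = 54 + √2*5^(¼)*√(I*(1 + 16*I*√5))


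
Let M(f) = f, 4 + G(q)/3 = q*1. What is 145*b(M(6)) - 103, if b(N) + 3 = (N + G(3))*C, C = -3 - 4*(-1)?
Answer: -103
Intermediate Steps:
G(q) = -12 + 3*q (G(q) = -12 + 3*(q*1) = -12 + 3*q)
C = 1 (C = -3 + 4 = 1)
b(N) = -6 + N (b(N) = -3 + (N + (-12 + 3*3))*1 = -3 + (N + (-12 + 9))*1 = -3 + (N - 3)*1 = -3 + (-3 + N)*1 = -3 + (-3 + N) = -6 + N)
145*b(M(6)) - 103 = 145*(-6 + 6) - 103 = 145*0 - 103 = 0 - 103 = -103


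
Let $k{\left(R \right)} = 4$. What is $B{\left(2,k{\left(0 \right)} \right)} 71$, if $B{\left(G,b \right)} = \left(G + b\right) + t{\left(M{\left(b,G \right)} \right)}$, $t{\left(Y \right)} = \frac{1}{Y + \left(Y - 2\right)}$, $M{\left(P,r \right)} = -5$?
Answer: $\frac{5041}{12} \approx 420.08$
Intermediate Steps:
$t{\left(Y \right)} = \frac{1}{-2 + 2 Y}$ ($t{\left(Y \right)} = \frac{1}{Y + \left(Y - 2\right)} = \frac{1}{Y + \left(-2 + Y\right)} = \frac{1}{-2 + 2 Y}$)
$B{\left(G,b \right)} = - \frac{1}{12} + G + b$ ($B{\left(G,b \right)} = \left(G + b\right) + \frac{1}{2 \left(-1 - 5\right)} = \left(G + b\right) + \frac{1}{2 \left(-6\right)} = \left(G + b\right) + \frac{1}{2} \left(- \frac{1}{6}\right) = \left(G + b\right) - \frac{1}{12} = - \frac{1}{12} + G + b$)
$B{\left(2,k{\left(0 \right)} \right)} 71 = \left(- \frac{1}{12} + 2 + 4\right) 71 = \frac{71}{12} \cdot 71 = \frac{5041}{12}$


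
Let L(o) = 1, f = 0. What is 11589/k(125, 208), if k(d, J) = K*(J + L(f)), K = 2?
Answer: 11589/418 ≈ 27.725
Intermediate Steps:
k(d, J) = 2 + 2*J (k(d, J) = 2*(J + 1) = 2*(1 + J) = 2 + 2*J)
11589/k(125, 208) = 11589/(2 + 2*208) = 11589/(2 + 416) = 11589/418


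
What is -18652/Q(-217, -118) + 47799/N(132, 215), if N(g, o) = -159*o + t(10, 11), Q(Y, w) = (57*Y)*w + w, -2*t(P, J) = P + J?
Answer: -3910934569/2772540744 ≈ -1.4106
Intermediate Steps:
t(P, J) = -J/2 - P/2 (t(P, J) = -(P + J)/2 = -(J + P)/2 = -J/2 - P/2)
Q(Y, w) = w + 57*Y*w (Q(Y, w) = 57*Y*w + w = w + 57*Y*w)
N(g, o) = -21/2 - 159*o (N(g, o) = -159*o + (-1/2*11 - 1/2*10) = -159*o + (-11/2 - 5) = -159*o - 21/2 = -21/2 - 159*o)
-18652/Q(-217, -118) + 47799/N(132, 215) = -18652*(-1/(118*(1 + 57*(-217)))) + 47799/(-21/2 - 159*215) = -18652*(-1/(118*(1 - 12369))) + 47799/(-21/2 - 34185) = -18652/((-118*(-12368))) + 47799/(-68391/2) = -18652/1459424 + 47799*(-2/68391) = -18652*1/1459424 - 10622/7599 = -4663/364856 - 10622/7599 = -3910934569/2772540744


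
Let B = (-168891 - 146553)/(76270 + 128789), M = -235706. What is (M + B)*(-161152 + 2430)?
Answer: 2557220514966252/68353 ≈ 3.7412e+10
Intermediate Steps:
B = -105148/68353 (B = -315444/205059 = -315444*1/205059 = -105148/68353 ≈ -1.5383)
(M + B)*(-161152 + 2430) = (-235706 - 105148/68353)*(-161152 + 2430) = -16111317366/68353*(-158722) = 2557220514966252/68353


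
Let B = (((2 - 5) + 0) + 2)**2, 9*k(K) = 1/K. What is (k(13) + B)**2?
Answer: 13924/13689 ≈ 1.0172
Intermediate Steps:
k(K) = 1/(9*K)
B = 1 (B = ((-3 + 0) + 2)**2 = (-3 + 2)**2 = (-1)**2 = 1)
(k(13) + B)**2 = ((1/9)/13 + 1)**2 = ((1/9)*(1/13) + 1)**2 = (1/117 + 1)**2 = (118/117)**2 = 13924/13689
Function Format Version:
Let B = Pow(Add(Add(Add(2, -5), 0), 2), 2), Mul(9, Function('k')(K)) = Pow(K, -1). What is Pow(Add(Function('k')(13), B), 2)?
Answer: Rational(13924, 13689) ≈ 1.0172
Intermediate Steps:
Function('k')(K) = Mul(Rational(1, 9), Pow(K, -1))
B = 1 (B = Pow(Add(Add(-3, 0), 2), 2) = Pow(Add(-3, 2), 2) = Pow(-1, 2) = 1)
Pow(Add(Function('k')(13), B), 2) = Pow(Add(Mul(Rational(1, 9), Pow(13, -1)), 1), 2) = Pow(Add(Mul(Rational(1, 9), Rational(1, 13)), 1), 2) = Pow(Add(Rational(1, 117), 1), 2) = Pow(Rational(118, 117), 2) = Rational(13924, 13689)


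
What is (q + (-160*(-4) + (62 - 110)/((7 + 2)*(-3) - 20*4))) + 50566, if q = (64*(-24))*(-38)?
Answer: 11724466/107 ≈ 1.0957e+5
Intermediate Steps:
q = 58368 (q = -1536*(-38) = 58368)
(q + (-160*(-4) + (62 - 110)/((7 + 2)*(-3) - 20*4))) + 50566 = (58368 + (-160*(-4) + (62 - 110)/((7 + 2)*(-3) - 20*4))) + 50566 = (58368 + (640 - 48/(9*(-3) - 80))) + 50566 = (58368 + (640 - 48/(-27 - 80))) + 50566 = (58368 + (640 - 48/(-107))) + 50566 = (58368 + (640 - 48*(-1/107))) + 50566 = (58368 + (640 + 48/107)) + 50566 = (58368 + 68528/107) + 50566 = 6313904/107 + 50566 = 11724466/107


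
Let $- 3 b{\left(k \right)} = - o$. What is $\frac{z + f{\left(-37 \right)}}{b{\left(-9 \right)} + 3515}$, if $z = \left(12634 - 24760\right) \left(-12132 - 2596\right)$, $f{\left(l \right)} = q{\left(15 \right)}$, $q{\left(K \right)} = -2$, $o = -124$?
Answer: $\frac{535775178}{10421} \approx 51413.0$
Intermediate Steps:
$f{\left(l \right)} = -2$
$b{\left(k \right)} = - \frac{124}{3}$ ($b{\left(k \right)} = - \frac{\left(-1\right) \left(-124\right)}{3} = \left(- \frac{1}{3}\right) 124 = - \frac{124}{3}$)
$z = 178591728$ ($z = \left(-12126\right) \left(-14728\right) = 178591728$)
$\frac{z + f{\left(-37 \right)}}{b{\left(-9 \right)} + 3515} = \frac{178591728 - 2}{- \frac{124}{3} + 3515} = \frac{178591726}{\frac{10421}{3}} = 178591726 \cdot \frac{3}{10421} = \frac{535775178}{10421}$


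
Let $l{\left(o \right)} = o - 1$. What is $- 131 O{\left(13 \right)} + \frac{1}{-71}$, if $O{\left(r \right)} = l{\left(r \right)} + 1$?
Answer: $- \frac{120914}{71} \approx -1703.0$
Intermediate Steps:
$l{\left(o \right)} = -1 + o$
$O{\left(r \right)} = r$ ($O{\left(r \right)} = \left(-1 + r\right) + 1 = r$)
$- 131 O{\left(13 \right)} + \frac{1}{-71} = \left(-131\right) 13 + \frac{1}{-71} = -1703 - \frac{1}{71} = - \frac{120914}{71}$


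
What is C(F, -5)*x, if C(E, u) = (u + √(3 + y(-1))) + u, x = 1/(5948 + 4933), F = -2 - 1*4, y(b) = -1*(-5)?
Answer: -10/10881 + 2*√2/10881 ≈ -0.00065909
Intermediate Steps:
y(b) = 5
F = -6 (F = -2 - 4 = -6)
x = 1/10881 ≈ 9.1903e-5
C(E, u) = 2*u + 2*√2 (C(E, u) = (u + √(3 + 5)) + u = (u + √8) + u = (u + 2*√2) + u = 2*u + 2*√2)
C(F, -5)*x = (2*(-5) + 2*√2)*(1/10881) = (-10 + 2*√2)*(1/10881) = -10/10881 + 2*√2/10881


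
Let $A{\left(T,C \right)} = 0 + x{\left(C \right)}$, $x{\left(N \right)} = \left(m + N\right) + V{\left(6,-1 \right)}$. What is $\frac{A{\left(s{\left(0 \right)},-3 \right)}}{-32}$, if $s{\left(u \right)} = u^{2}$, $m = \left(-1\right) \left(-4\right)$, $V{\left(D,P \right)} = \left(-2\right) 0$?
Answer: $- \frac{1}{32} \approx -0.03125$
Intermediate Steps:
$V{\left(D,P \right)} = 0$
$m = 4$
$x{\left(N \right)} = 4 + N$ ($x{\left(N \right)} = \left(4 + N\right) + 0 = 4 + N$)
$A{\left(T,C \right)} = 4 + C$ ($A{\left(T,C \right)} = 0 + \left(4 + C\right) = 4 + C$)
$\frac{A{\left(s{\left(0 \right)},-3 \right)}}{-32} = \frac{4 - 3}{-32} = 1 \left(- \frac{1}{32}\right) = - \frac{1}{32}$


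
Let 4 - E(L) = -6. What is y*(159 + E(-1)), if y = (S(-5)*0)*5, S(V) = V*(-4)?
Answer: 0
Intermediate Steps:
E(L) = 10 (E(L) = 4 - 1*(-6) = 4 + 6 = 10)
S(V) = -4*V
y = 0 (y = (-4*(-5)*0)*5 = (20*0)*5 = 0*5 = 0)
y*(159 + E(-1)) = 0*(159 + 10) = 0*169 = 0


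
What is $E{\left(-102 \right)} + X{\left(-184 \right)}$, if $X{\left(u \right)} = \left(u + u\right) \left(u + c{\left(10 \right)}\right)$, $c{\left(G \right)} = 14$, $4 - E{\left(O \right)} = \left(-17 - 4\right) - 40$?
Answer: $62625$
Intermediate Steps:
$E{\left(O \right)} = 65$ ($E{\left(O \right)} = 4 - \left(\left(-17 - 4\right) - 40\right) = 4 - \left(-21 - 40\right) = 4 - -61 = 4 + 61 = 65$)
$X{\left(u \right)} = 2 u \left(14 + u\right)$ ($X{\left(u \right)} = \left(u + u\right) \left(u + 14\right) = 2 u \left(14 + u\right)$)
$E{\left(-102 \right)} + X{\left(-184 \right)} = 65 + 2 \left(-184\right) \left(14 - 184\right) = 65 + 2 \left(-184\right) \left(-170\right) = 65 + 62560 = 62625$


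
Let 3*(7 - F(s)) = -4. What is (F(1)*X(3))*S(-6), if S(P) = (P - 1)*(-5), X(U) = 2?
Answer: 1750/3 ≈ 583.33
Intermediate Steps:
S(P) = 5 - 5*P (S(P) = (-1 + P)*(-5) = 5 - 5*P)
F(s) = 25/3 (F(s) = 7 - ⅓*(-4) = 7 + 4/3 = 25/3)
(F(1)*X(3))*S(-6) = ((25/3)*2)*(5 - 5*(-6)) = 50*(5 + 30)/3 = (50/3)*35 = 1750/3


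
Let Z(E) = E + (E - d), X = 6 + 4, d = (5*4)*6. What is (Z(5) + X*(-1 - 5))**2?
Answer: 28900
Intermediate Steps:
d = 120 (d = 20*6 = 120)
X = 10
Z(E) = -120 + 2*E (Z(E) = E + (E - 1*120) = E + (E - 120) = E + (-120 + E) = -120 + 2*E)
(Z(5) + X*(-1 - 5))**2 = ((-120 + 2*5) + 10*(-1 - 5))**2 = ((-120 + 10) + 10*(-6))**2 = (-110 - 60)**2 = (-170)**2 = 28900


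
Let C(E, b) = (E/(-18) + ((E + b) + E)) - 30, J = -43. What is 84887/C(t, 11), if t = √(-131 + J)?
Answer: -87094062/55019 - 8913135*I*√174/55019 ≈ -1583.0 - 2136.9*I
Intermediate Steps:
t = I*√174 (t = √(-131 - 43) = √(-174) = I*√174 ≈ 13.191*I)
C(E, b) = -30 + b + 35*E/18 (C(E, b) = (E*(-1/18) + (b + 2*E)) - 30 = (-E/18 + (b + 2*E)) - 30 = (b + 35*E/18) - 30 = -30 + b + 35*E/18)
84887/C(t, 11) = 84887/(-30 + 11 + 35*(I*√174)/18) = 84887/(-30 + 11 + 35*I*√174/18) = 84887/(-19 + 35*I*√174/18)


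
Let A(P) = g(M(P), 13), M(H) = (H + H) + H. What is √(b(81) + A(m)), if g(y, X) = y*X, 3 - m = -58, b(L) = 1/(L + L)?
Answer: √770798/18 ≈ 48.775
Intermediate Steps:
M(H) = 3*H (M(H) = 2*H + H = 3*H)
b(L) = 1/(2*L)
m = 61 (m = 3 - 1*(-58) = 3 + 58 = 61)
g(y, X) = X*y
A(P) = 39*P (A(P) = 13*(3*P) = 39*P)
√(b(81) + A(m)) = √((½)/81 + 39*61) = √((½)*(1/81) + 2379) = √(1/162 + 2379) = √(385399/162) = √770798/18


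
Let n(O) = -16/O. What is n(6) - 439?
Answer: -1325/3 ≈ -441.67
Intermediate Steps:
n(6) - 439 = -16/6 - 439 = -16*⅙ - 439 = -8/3 - 439 = -1325/3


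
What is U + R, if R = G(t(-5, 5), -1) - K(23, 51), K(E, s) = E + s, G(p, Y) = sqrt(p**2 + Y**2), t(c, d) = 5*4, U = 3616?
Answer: 3542 + sqrt(401) ≈ 3562.0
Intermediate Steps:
t(c, d) = 20
G(p, Y) = sqrt(Y**2 + p**2)
R = -74 + sqrt(401) (R = sqrt((-1)**2 + 20**2) - (23 + 51) = sqrt(1 + 400) - 1*74 = sqrt(401) - 74 = -74 + sqrt(401) ≈ -53.975)
U + R = 3616 + (-74 + sqrt(401)) = 3542 + sqrt(401)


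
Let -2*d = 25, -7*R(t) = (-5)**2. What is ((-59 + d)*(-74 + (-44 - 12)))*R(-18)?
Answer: -232375/7 ≈ -33196.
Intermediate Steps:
R(t) = -25/7 (R(t) = -1/7*(-5)**2 = -1/7*25 = -25/7)
d = -25/2 (d = -1/2*25 = -25/2 ≈ -12.500)
((-59 + d)*(-74 + (-44 - 12)))*R(-18) = ((-59 - 25/2)*(-74 + (-44 - 12)))*(-25/7) = -143*(-74 - 56)/2*(-25/7) = -143/2*(-130)*(-25/7) = 9295*(-25/7) = -232375/7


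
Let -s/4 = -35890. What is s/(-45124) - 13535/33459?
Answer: -1353531845/377450979 ≈ -3.5860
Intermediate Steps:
s = 143560 (s = -4*(-35890) = 143560)
s/(-45124) - 13535/33459 = 143560/(-45124) - 13535/33459 = 143560*(-1/45124) - 13535*1/33459 = -35890/11281 - 13535/33459 = -1353531845/377450979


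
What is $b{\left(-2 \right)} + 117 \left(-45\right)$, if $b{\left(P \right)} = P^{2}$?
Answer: $-5261$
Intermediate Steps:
$b{\left(-2 \right)} + 117 \left(-45\right) = \left(-2\right)^{2} + 117 \left(-45\right) = 4 - 5265 = -5261$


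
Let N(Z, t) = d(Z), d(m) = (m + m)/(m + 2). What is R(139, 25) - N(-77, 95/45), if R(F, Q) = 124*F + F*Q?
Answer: 1553171/75 ≈ 20709.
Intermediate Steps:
d(m) = 2*m/(2 + m) (d(m) = (2*m)/(2 + m) = 2*m/(2 + m))
N(Z, t) = 2*Z/(2 + Z)
R(139, 25) - N(-77, 95/45) = 139*(124 + 25) - 2*(-77)/(2 - 77) = 139*149 - 2*(-77)/(-75) = 20711 - 2*(-77)*(-1)/75 = 20711 - 1*154/75 = 20711 - 154/75 = 1553171/75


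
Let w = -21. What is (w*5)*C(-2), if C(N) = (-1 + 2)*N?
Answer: 210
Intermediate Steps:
C(N) = N (C(N) = 1*N = N)
(w*5)*C(-2) = -21*5*(-2) = -105*(-2) = 210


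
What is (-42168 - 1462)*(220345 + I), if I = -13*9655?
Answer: -4137432900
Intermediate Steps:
I = -125515
(-42168 - 1462)*(220345 + I) = (-42168 - 1462)*(220345 - 125515) = -43630*94830 = -4137432900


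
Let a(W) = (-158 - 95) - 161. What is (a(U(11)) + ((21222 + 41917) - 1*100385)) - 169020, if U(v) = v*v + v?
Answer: -206680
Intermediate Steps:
U(v) = v + v² (U(v) = v² + v = v + v²)
a(W) = -414 (a(W) = -253 - 161 = -414)
(a(U(11)) + ((21222 + 41917) - 1*100385)) - 169020 = (-414 + ((21222 + 41917) - 1*100385)) - 169020 = (-414 + (63139 - 100385)) - 169020 = (-414 - 37246) - 169020 = -37660 - 169020 = -206680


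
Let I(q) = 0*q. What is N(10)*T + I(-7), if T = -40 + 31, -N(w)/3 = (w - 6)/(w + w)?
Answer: 27/5 ≈ 5.4000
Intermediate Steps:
N(w) = -3*(-6 + w)/(2*w) (N(w) = -3*(w - 6)/(w + w) = -3*(-6 + w)/(2*w))
T = -9
I(q) = 0
N(10)*T + I(-7) = (-3/2 + 9/10)*(-9) + 0 = -⅗*(-9) + 0 = 27/5 + 0 = 27/5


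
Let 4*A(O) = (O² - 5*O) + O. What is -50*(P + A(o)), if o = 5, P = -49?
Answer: 4775/2 ≈ 2387.5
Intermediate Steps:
A(O) = -O + O²/4 (A(O) = ((O² - 5*O) + O)/4 = (O² - 4*O)/4 = -O + O²/4)
-50*(P + A(o)) = -50*(-49 + (¼)*5*(-4 + 5)) = -50*(-49 + (¼)*5*1) = -50*(-49 + 5/4) = -50*(-191/4) = 4775/2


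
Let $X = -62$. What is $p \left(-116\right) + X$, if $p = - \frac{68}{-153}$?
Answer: $- \frac{1022}{9} \approx -113.56$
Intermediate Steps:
$p = \frac{4}{9}$ ($p = \left(-68\right) \left(- \frac{1}{153}\right) = \frac{4}{9} \approx 0.44444$)
$p \left(-116\right) + X = \frac{4}{9} \left(-116\right) - 62 = - \frac{464}{9} - 62 = - \frac{1022}{9}$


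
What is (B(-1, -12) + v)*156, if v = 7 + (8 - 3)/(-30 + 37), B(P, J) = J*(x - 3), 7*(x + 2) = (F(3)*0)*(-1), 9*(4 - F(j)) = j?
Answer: 73944/7 ≈ 10563.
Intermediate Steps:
F(j) = 4 - j/9
x = -2 (x = -2 + (((4 - ⅑*3)*0)*(-1))/7 = -2 + (((4 - ⅓)*0)*(-1))/7 = -2 + (((11/3)*0)*(-1))/7 = -2 + (0*(-1))/7 = -2 + (⅐)*0 = -2 + 0 = -2)
B(P, J) = -5*J (B(P, J) = J*(-2 - 3) = J*(-5) = -5*J)
v = 54/7 (v = 7 + 5/7 = 54/7 ≈ 7.7143)
(B(-1, -12) + v)*156 = (-5*(-12) + 54/7)*156 = (60 + 54/7)*156 = (474/7)*156 = 73944/7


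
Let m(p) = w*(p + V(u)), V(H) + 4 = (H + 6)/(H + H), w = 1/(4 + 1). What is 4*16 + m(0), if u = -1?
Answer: 627/10 ≈ 62.700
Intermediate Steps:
w = ⅕ (w = 1/5 = ⅕ ≈ 0.20000)
V(H) = -4 + (6 + H)/(2*H) (V(H) = -4 + (H + 6)/(H + H) = -4 + (6 + H)/((2*H)) = -4 + (6 + H)*(1/(2*H)) = -4 + (6 + H)/(2*H))
m(p) = -13/10 + p/5 (m(p) = (p + (-7/2 + 3/(-1)))/5 = (p + (-7/2 + 3*(-1)))/5 = (p + (-7/2 - 3))/5 = (p - 13/2)/5 = (-13/2 + p)/5 = -13/10 + p/5)
4*16 + m(0) = 4*16 + (-13/10 + (⅕)*0) = 64 + (-13/10 + 0) = 64 - 13/10 = 627/10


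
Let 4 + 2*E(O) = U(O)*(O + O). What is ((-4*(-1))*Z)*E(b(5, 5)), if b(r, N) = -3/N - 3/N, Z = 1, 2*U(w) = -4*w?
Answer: -488/25 ≈ -19.520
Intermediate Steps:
U(w) = -2*w (U(w) = (-4*w)/2 = -2*w)
b(r, N) = -6/N
E(O) = -2 - 2*O² (E(O) = -2 + ((-2*O)*(O + O))/2 = -2 + ((-2*O)*(2*O))/2 = -2 + (-4*O²)/2 = -2 - 2*O²)
((-4*(-1))*Z)*E(b(5, 5)) = (-4*(-1)*1)*(-2 - 2*(-6/5)²) = (4*1)*(-2 - 2*(-6*⅕)²) = 4*(-2 - 2*(-6/5)²) = 4*(-2 - 2*36/25) = 4*(-2 - 72/25) = 4*(-122/25) = -488/25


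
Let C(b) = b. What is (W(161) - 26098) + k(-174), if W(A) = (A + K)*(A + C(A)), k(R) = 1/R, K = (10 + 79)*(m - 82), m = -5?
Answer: -429345349/174 ≈ -2.4675e+6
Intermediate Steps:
K = -7743 (K = (10 + 79)*(-5 - 82) = 89*(-87) = -7743)
W(A) = 2*A*(-7743 + A) (W(A) = (A - 7743)*(A + A) = (-7743 + A)*(2*A) = 2*A*(-7743 + A))
(W(161) - 26098) + k(-174) = (2*161*(-7743 + 161) - 26098) + 1/(-174) = (2*161*(-7582) - 26098) - 1/174 = (-2441404 - 26098) - 1/174 = -2467502 - 1/174 = -429345349/174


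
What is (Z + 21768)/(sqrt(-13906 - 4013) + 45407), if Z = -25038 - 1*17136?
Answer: -463287621/1030906784 + 30609*I*sqrt(1991)/1030906784 ≈ -0.4494 + 0.0013248*I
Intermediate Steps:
Z = -42174 (Z = -25038 - 17136 = -42174)
(Z + 21768)/(sqrt(-13906 - 4013) + 45407) = (-42174 + 21768)/(sqrt(-13906 - 4013) + 45407) = -20406/(sqrt(-17919) + 45407) = -20406/(3*I*sqrt(1991) + 45407) = -20406/(45407 + 3*I*sqrt(1991))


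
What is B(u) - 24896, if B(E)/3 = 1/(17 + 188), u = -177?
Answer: -5103677/205 ≈ -24896.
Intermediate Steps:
B(E) = 3/205 (B(E) = 3/(17 + 188) = 3/205)
B(u) - 24896 = 3/205 - 24896 = -5103677/205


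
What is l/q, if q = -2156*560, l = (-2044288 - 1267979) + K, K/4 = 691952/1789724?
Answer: 296402048825/108042058432 ≈ 2.7434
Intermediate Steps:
K = 691952/447431 (K = 4*(691952/1789724) = 4*(691952*(1/1789724)) = 4*(172988/447431) = 691952/447431 ≈ 1.5465)
l = -1482010244125/447431 (l = (-2044288 - 1267979) + 691952/447431 = -3312267 + 691952/447431 = -1482010244125/447431 ≈ -3.3123e+6)
q = -1207360
l/q = -1482010244125/447431/(-1207360) = -1482010244125/447431*(-1/1207360) = 296402048825/108042058432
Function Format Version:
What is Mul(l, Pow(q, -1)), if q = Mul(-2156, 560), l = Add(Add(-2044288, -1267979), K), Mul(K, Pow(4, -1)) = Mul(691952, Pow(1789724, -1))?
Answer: Rational(296402048825, 108042058432) ≈ 2.7434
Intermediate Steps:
K = Rational(691952, 447431) (K = Mul(4, Mul(691952, Pow(1789724, -1))) = Mul(4, Mul(691952, Rational(1, 1789724))) = Mul(4, Rational(172988, 447431)) = Rational(691952, 447431) ≈ 1.5465)
l = Rational(-1482010244125, 447431) (l = Add(Add(-2044288, -1267979), Rational(691952, 447431)) = Add(-3312267, Rational(691952, 447431)) = Rational(-1482010244125, 447431) ≈ -3.3123e+6)
q = -1207360
Mul(l, Pow(q, -1)) = Mul(Rational(-1482010244125, 447431), Pow(-1207360, -1)) = Mul(Rational(-1482010244125, 447431), Rational(-1, 1207360)) = Rational(296402048825, 108042058432)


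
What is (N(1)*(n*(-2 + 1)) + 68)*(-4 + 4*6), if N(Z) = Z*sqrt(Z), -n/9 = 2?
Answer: 1720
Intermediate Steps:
n = -18 (n = -9*2 = -18)
N(Z) = Z**(3/2)
(N(1)*(n*(-2 + 1)) + 68)*(-4 + 4*6) = (1**(3/2)*(-18*(-2 + 1)) + 68)*(-4 + 4*6) = (1*(-18*(-1)) + 68)*(-4 + 24) = (1*18 + 68)*20 = (18 + 68)*20 = 86*20 = 1720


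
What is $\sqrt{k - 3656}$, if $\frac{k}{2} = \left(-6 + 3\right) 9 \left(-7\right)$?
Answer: $i \sqrt{3278} \approx 57.254 i$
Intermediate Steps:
$k = 378$ ($k = 2 \left(-6 + 3\right) 9 \left(-7\right) = 2 \left(-3\right) 9 \left(-7\right) = 2 \left(\left(-27\right) \left(-7\right)\right) = 2 \cdot 189 = 378$)
$\sqrt{k - 3656} = \sqrt{378 - 3656} = \sqrt{-3278} = i \sqrt{3278}$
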